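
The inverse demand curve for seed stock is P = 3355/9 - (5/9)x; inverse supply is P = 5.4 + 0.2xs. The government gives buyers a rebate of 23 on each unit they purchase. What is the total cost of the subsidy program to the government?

Pre-subsidy: 3355/9 - (5/9)x = 5.4 + 0.2x gives x* = 8266/17 and P* = 1745/17.
With the rebate, buyers effectively pay Pb = Ps − 23, where Ps is the price sellers receive.
On the curves, Pb = 3355/9 - (5/9)x and Ps = 5.4 + 0.2x; the wedge Ps − Pb = 23 gives 5.4 + 0.2x − (3355/9 - (5/9)x) = 23, so x' = 17567/34.
Then Pb = 3355/9 − (5/9)·(17567/34) = 2915/34 and Ps = 5.4 + 0.2·(17567/34) = 3697/34.
Government outlay = subsidy × quantity = 23 × 17567/34 = 404041/34.

Government cost = 404041/34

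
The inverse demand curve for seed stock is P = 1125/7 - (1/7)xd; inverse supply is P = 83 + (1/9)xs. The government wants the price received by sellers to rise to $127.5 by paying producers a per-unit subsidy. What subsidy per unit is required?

At a seller price of 127.5, quantity supplied is -747 + 9·127.5 = 400.5.
Buyers absorb 400.5 only when they pay Pb = 1125/7 − (1/7)·400.5 = 103.5.
s = Ps − Pb = 127.5 − 103.5 = 24.

Required subsidy s = $24 per unit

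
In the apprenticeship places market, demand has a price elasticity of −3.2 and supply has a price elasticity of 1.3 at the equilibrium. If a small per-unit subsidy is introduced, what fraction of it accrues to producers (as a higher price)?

For a small subsidy around the equilibrium, the benefit split depends on the relative slopes, which at a point are proportional to the elasticities.
Buyer share = εs/(εs + |εd|) = 1.3/(1.3 + 3.2) = 13/45; seller share = |εd|/(εs + |εd|) = 32/45.
So producers capture 32/45 of the subsidy.

Producer share = 32/45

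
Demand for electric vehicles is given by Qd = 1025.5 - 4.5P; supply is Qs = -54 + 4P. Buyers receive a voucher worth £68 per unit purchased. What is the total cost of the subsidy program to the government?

Pre-subsidy: 1025.5 - 4.5P = -54 + 4P gives P* = 127, Q* = 454.
With the rebate, buyers effectively pay Pb = Ps − 68, where Ps is the price sellers receive.
Demand in terms of Ps becomes Qd = 1025.5 − 4.5(Ps − 68) = 1331.5 - 4.5Ps. Setting this equal to supply: 1331.5 - 4.5Ps = -54 + 4Ps, so Ps = 163.
Buyers pay Pb = 163 − 68 = 95; Q' = -54 + 4·163 = 598.
Government outlay = subsidy × quantity = 68 × 598 = 40664.

Government cost = £40664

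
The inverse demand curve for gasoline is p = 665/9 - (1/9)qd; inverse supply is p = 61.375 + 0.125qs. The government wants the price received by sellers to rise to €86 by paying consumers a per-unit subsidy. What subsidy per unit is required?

Required subsidy s = €34 per unit

At a seller price of 86, quantity supplied is -491 + 8·86 = 197.
Buyers absorb 197 only when they pay pb = 665/9 − (1/9)·197 = 52.
s = ps − pb = 86 − 52 = 34.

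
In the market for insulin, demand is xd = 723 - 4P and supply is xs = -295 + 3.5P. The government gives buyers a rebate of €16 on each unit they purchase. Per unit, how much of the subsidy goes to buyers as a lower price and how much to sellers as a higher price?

Buyers gain 112/15 per unit; sellers gain 128/15 per unit

Pre-subsidy: 723 - 4P = -295 + 3.5P gives P* = 2036/15, x* = 2701/15.
With the rebate, buyers effectively pay Pb = Ps − 16, where Ps is the price sellers receive.
Demand in terms of Ps becomes xd = 723 − 4(Ps − 16) = 787 - 4Ps. Setting this equal to supply: 787 - 4Ps = -295 + 3.5Ps, so Ps = 2164/15.
Buyers pay Pb = 2164/15 − 16 = 1924/15; x' = -295 + 3.5·(2164/15) = 3149/15.
Buyers' price falls by P* − Pb = 2036/15 − 1924/15 = 112/15; sellers' price rises by Ps − P* = 2164/15 − 2036/15 = 128/15.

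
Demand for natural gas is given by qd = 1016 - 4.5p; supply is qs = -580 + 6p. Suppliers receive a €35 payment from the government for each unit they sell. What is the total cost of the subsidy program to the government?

Government cost = €14770

Pre-subsidy: 1016 - 4.5p = -580 + 6p gives p* = 152, q* = 332.
With the subsidy, sellers receive ps = pb + 35 for each unit, where pb is the price buyers pay.
Supply in terms of pb becomes qs = -580 + 6(pb + 35) = -370 + 6pb. Setting this equal to demand: 1016 - 4.5pb = -370 + 6pb, so pb = 132.
Sellers receive ps = 132 + 35 = 167; q' = 1016 − 4.5·132 = 422.
Government outlay = subsidy × quantity = 35 × 422 = 14770.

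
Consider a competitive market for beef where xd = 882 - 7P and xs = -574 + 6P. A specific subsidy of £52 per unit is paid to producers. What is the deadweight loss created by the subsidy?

Deadweight loss = £4368

Pre-subsidy: 882 - 7P = -574 + 6P gives P* = 112, x* = 98.
With the subsidy, sellers receive Ps = Pb + 52 for each unit, where Pb is the price buyers pay.
Supply in terms of Pb becomes xs = -574 + 6(Pb + 52) = -262 + 6Pb. Setting this equal to demand: 882 - 7Pb = -262 + 6Pb, so Pb = 88.
Sellers receive Ps = 88 + 52 = 140; x' = 882 − 7·88 = 266.
The subsidy expands output by 266 − 98 = 168 past the efficient level; on those units the gap between marginal cost and willingness to pay runs from 0 up to 52.
DWL = ½ × 52 × 168 = 4368.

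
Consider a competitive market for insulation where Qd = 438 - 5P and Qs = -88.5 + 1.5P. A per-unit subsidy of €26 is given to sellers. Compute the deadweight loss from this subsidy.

Pre-subsidy: 438 - 5P = -88.5 + 1.5P gives P* = 81, Q* = 33.
With the subsidy, sellers receive Ps = Pb + 26 for each unit, where Pb is the price buyers pay.
Supply in terms of Pb becomes Qs = -88.5 + 1.5(Pb + 26) = -49.5 + 1.5Pb. Setting this equal to demand: 438 - 5Pb = -49.5 + 1.5Pb, so Pb = 75.
Sellers receive Ps = 75 + 26 = 101; Q' = 438 − 5·75 = 63.
The subsidy expands output by 63 − 33 = 30 past the efficient level; on those units the gap between marginal cost and willingness to pay runs from 0 up to 26.
DWL = ½ × 26 × 30 = 390.

Deadweight loss = €390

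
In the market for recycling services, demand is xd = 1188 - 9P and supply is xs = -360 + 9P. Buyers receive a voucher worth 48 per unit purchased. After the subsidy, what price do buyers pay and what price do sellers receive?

Pre-subsidy: 1188 - 9P = -360 + 9P gives P* = 86, x* = 414.
With the rebate, buyers effectively pay Pb = Ps − 48, where Ps is the price sellers receive.
Demand in terms of Ps becomes xd = 1188 − 9(Ps − 48) = 1620 - 9Ps. Setting this equal to supply: 1620 - 9Ps = -360 + 9Ps, so Ps = 110.
Buyers pay Pb = 110 − 48 = 62; x' = -360 + 9·110 = 630.

Buyers pay 62; sellers receive 110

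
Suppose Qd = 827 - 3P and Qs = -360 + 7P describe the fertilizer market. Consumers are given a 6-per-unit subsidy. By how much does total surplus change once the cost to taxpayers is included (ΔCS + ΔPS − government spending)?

Pre-subsidy: 827 - 3P = -360 + 7P gives P* = 118.7, Q* = 470.9.
With the rebate, buyers effectively pay Pb = Ps − 6, where Ps is the price sellers receive.
Demand in terms of Ps becomes Qd = 827 − 3(Ps − 6) = 845 - 3Ps. Setting this equal to supply: 845 - 3Ps = -360 + 7Ps, so Ps = 120.5.
Buyers pay Pb = 120.5 − 6 = 114.5; Q' = -360 + 7·120.5 = 483.5.
ΔCS = ½(470.9 + 483.5)(118.7 − 114.5) = 2004.24; ΔPS = ½(470.9 + 483.5)(120.5 − 118.7) = 858.96.
Government spending = 6 × 483.5 = 2901.
Net change = 2004.24 + 858.96 − 2901 = -37.8. The loss equals the DWL triangle ½·6·12.6.

Net change in total surplus = -37.8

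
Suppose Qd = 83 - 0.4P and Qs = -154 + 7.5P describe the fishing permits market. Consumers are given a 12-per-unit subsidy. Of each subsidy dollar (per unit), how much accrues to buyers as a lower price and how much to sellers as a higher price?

Pre-subsidy: 83 - 0.4P = -154 + 7.5P gives P* = 30, Q* = 71.
With the rebate, buyers effectively pay Pb = Ps − 12, where Ps is the price sellers receive.
Demand in terms of Ps becomes Qd = 83 − 0.4(Ps − 12) = 87.8 - 0.4Ps. Setting this equal to supply: 87.8 - 0.4Ps = -154 + 7.5Ps, so Ps = 2418/79.
Buyers pay Pb = 2418/79 − 12 = 1470/79; Q' = -154 + 7.5·(2418/79) = 5969/79.
Buyers' price falls by P* − Pb = 30 − 1470/79 = 900/79; sellers' price rises by Ps − P* = 2418/79 − 30 = 48/79.

Buyers gain 900/79 per unit; sellers gain 48/79 per unit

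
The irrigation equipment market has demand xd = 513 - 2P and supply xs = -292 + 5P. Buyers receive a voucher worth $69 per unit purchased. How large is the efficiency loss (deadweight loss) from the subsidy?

Pre-subsidy: 513 - 2P = -292 + 5P gives P* = 115, x* = 283.
With the rebate, buyers effectively pay Pb = Ps − 69, where Ps is the price sellers receive.
Demand in terms of Ps becomes xd = 513 − 2(Ps − 69) = 651 - 2Ps. Setting this equal to supply: 651 - 2Ps = -292 + 5Ps, so Ps = 943/7.
Buyers pay Pb = 943/7 − 69 = 460/7; x' = -292 + 5·(943/7) = 2671/7.
The subsidy expands output by 2671/7 − 283 = 690/7 past the efficient level; on those units the gap between marginal cost and willingness to pay runs from 0 up to 69.
DWL = ½ × 69 × 690/7 = 23805/7.

Deadweight loss = 23805/7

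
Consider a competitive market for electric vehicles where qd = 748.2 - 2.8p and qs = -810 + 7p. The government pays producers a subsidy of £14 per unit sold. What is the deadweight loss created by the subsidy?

Deadweight loss = £196

Pre-subsidy: 748.2 - 2.8p = -810 + 7p gives p* = 159, q* = 303.
With the subsidy, sellers receive ps = pb + 14 for each unit, where pb is the price buyers pay.
Supply in terms of pb becomes qs = -810 + 7(pb + 14) = -712 + 7pb. Setting this equal to demand: 748.2 - 2.8pb = -712 + 7pb, so pb = 149.
Sellers receive ps = 149 + 14 = 163; q' = 748.2 − 2.8·149 = 331.
The subsidy expands output by 331 − 303 = 28 past the efficient level; on those units the gap between marginal cost and willingness to pay runs from 0 up to 14.
DWL = ½ × 14 × 28 = 196.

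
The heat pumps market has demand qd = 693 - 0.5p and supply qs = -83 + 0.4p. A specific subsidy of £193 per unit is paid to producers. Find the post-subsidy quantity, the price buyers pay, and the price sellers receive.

Pre-subsidy: 693 - 0.5p = -83 + 0.4p gives p* = 7760/9, q* = 2357/9.
With the subsidy, sellers receive ps = pb + 193 for each unit, where pb is the price buyers pay.
Supply in terms of pb becomes qs = -83 + 0.4(pb + 193) = -5.8 + 0.4pb. Setting this equal to demand: 693 - 0.5pb = -5.8 + 0.4pb, so pb = 6988/9.
Sellers receive ps = 6988/9 + 193 = 8725/9; q' = 693 − 0.5·(6988/9) = 2743/9.

q' = 2743/9; buyers pay 6988/9; sellers receive 8725/9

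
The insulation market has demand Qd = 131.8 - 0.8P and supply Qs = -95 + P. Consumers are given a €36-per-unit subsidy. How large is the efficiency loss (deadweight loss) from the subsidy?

Deadweight loss = €288

Pre-subsidy: 131.8 - 0.8P = -95 + P gives P* = 126, Q* = 31.
With the rebate, buyers effectively pay Pb = Ps − 36, where Ps is the price sellers receive.
Demand in terms of Ps becomes Qd = 131.8 − 0.8(Ps − 36) = 160.6 - 0.8Ps. Setting this equal to supply: 160.6 - 0.8Ps = -95 + Ps, so Ps = 142.
Buyers pay Pb = 142 − 36 = 106; Q' = -95 + 1·142 = 47.
The subsidy expands output by 47 − 31 = 16 past the efficient level; on those units the gap between marginal cost and willingness to pay runs from 0 up to 36.
DWL = ½ × 36 × 16 = 288.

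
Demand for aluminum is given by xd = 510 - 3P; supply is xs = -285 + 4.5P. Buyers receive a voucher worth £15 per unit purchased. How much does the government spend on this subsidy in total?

Government cost = £3285

Pre-subsidy: 510 - 3P = -285 + 4.5P gives P* = 106, x* = 192.
With the rebate, buyers effectively pay Pb = Ps − 15, where Ps is the price sellers receive.
Demand in terms of Ps becomes xd = 510 − 3(Ps − 15) = 555 - 3Ps. Setting this equal to supply: 555 - 3Ps = -285 + 4.5Ps, so Ps = 112.
Buyers pay Pb = 112 − 15 = 97; x' = -285 + 4.5·112 = 219.
Government outlay = subsidy × quantity = 15 × 219 = 3285.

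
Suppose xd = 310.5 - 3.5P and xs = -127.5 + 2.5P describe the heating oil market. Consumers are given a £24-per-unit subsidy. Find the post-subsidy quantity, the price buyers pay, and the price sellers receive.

x' = 90; buyers pay £63; sellers receive £87

Pre-subsidy: 310.5 - 3.5P = -127.5 + 2.5P gives P* = 73, x* = 55.
With the rebate, buyers effectively pay Pb = Ps − 24, where Ps is the price sellers receive.
Demand in terms of Ps becomes xd = 310.5 − 3.5(Ps − 24) = 394.5 - 3.5Ps. Setting this equal to supply: 394.5 - 3.5Ps = -127.5 + 2.5Ps, so Ps = 87.
Buyers pay Pb = 87 − 24 = 63; x' = -127.5 + 2.5·87 = 90.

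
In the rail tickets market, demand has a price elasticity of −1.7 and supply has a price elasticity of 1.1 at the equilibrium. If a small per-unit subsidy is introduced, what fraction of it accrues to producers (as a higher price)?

For a small subsidy around the equilibrium, the benefit split depends on the relative slopes, which at a point are proportional to the elasticities.
Buyer share = εs/(εs + |εd|) = 1.1/(1.1 + 1.7) = 11/28; seller share = |εd|/(εs + |εd|) = 17/28.
So producers capture 17/28 of the subsidy.

Producer share = 17/28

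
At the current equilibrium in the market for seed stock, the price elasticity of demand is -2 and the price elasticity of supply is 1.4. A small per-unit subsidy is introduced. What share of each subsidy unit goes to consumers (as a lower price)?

Consumer share = 7/17

For a small subsidy around the equilibrium, the benefit split depends on the relative slopes, which at a point are proportional to the elasticities.
Buyer share = εs/(εs + |εd|) = 1.4/(1.4 + 2) = 7/17; seller share = |εd|/(εs + |εd|) = 10/17.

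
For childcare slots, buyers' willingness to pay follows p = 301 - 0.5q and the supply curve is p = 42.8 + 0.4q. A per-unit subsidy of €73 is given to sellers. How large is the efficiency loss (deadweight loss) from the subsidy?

Pre-subsidy: 301 - 0.5q = 42.8 + 0.4q gives q* = 2582/9 and p* = 1418/9.
With the subsidy, sellers receive ps = pb + 73 for each unit, where pb is the price buyers pay.
On the curves, pb = 301 - 0.5q and ps = 42.8 + 0.4q; the wedge ps − pb = 73 gives 42.8 + 0.4q − (301 - 0.5q) = 73, so q' = 368.
Then pb = 301 − 0.5·368 = 117 and ps = 42.8 + 0.4·368 = 190.
The subsidy expands output by 368 − 2582/9 = 730/9 past the efficient level; on those units the gap between marginal cost and willingness to pay runs from 0 up to 73.
DWL = ½ × 73 × 730/9 = 26645/9.

Deadweight loss = 26645/9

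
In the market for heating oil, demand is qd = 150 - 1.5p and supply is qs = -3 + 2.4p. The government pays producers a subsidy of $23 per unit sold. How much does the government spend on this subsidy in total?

Pre-subsidy: 150 - 1.5p = -3 + 2.4p gives p* = 510/13, q* = 1185/13.
With the subsidy, sellers receive ps = pb + 23 for each unit, where pb is the price buyers pay.
Supply in terms of pb becomes qs = -3 + 2.4(pb + 23) = 52.2 + 2.4pb. Setting this equal to demand: 150 - 1.5pb = 52.2 + 2.4pb, so pb = 326/13.
Sellers receive ps = 326/13 + 23 = 625/13; q' = 150 − 1.5·(326/13) = 1461/13.
Government outlay = subsidy × quantity = 23 × 1461/13 = 33603/13.

Government cost = 33603/13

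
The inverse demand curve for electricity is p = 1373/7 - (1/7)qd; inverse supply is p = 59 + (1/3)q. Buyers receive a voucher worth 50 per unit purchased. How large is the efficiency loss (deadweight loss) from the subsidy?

Pre-subsidy: 1373/7 - (1/7)q = 59 + (1/3)q gives q* = 288 and p* = 155.
With the rebate, buyers effectively pay pb = ps − 50, where ps is the price sellers receive.
On the curves, pb = 1373/7 - (1/7)q and ps = 59 + (1/3)q; the wedge ps − pb = 50 gives 59 + (1/3)q − (1373/7 - (1/7)q) = 50, so q' = 393.
Then pb = 1373/7 − (1/7)·393 = 140 and ps = 59 + (1/3)·393 = 190.
The subsidy expands output by 393 − 288 = 105 past the efficient level; on those units the gap between marginal cost and willingness to pay runs from 0 up to 50.
DWL = ½ × 50 × 105 = 2625.

Deadweight loss = 2625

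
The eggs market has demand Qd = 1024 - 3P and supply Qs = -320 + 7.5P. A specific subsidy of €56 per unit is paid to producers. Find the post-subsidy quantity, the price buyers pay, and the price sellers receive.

Q' = 760; buyers pay €88; sellers receive €144

Pre-subsidy: 1024 - 3P = -320 + 7.5P gives P* = 128, Q* = 640.
With the subsidy, sellers receive Ps = Pb + 56 for each unit, where Pb is the price buyers pay.
Supply in terms of Pb becomes Qs = -320 + 7.5(Pb + 56) = 100 + 7.5Pb. Setting this equal to demand: 1024 - 3Pb = 100 + 7.5Pb, so Pb = 88.
Sellers receive Ps = 88 + 56 = 144; Q' = 1024 − 3·88 = 760.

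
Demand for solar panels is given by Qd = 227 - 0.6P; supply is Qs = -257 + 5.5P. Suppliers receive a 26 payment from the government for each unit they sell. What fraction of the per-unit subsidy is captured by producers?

Pre-subsidy: 227 - 0.6P = -257 + 5.5P gives P* = 4840/61, Q* = 10943/61.
With the subsidy, sellers receive Ps = Pb + 26 for each unit, where Pb is the price buyers pay.
Supply in terms of Pb becomes Qs = -257 + 5.5(Pb + 26) = -114 + 5.5Pb. Setting this equal to demand: 227 - 0.6Pb = -114 + 5.5Pb, so Pb = 3410/61.
Sellers receive Ps = 3410/61 + 26 = 4996/61; Q' = 227 − 0.6·(3410/61) = 11801/61.
Buyers' price falls by P* − Pb = 4840/61 − 3410/61 = 1430/61; sellers' price rises by Ps − P* = 4996/61 − 4840/61 = 156/61.
So producers capture (156/61)/26 = 6/61 of each unit of subsidy.

Producer share = 6/61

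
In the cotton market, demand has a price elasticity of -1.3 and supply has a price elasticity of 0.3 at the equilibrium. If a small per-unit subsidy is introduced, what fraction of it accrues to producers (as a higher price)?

Producer share = 0.8125

For a small subsidy around the equilibrium, the benefit split depends on the relative slopes, which at a point are proportional to the elasticities.
Buyer share = εs/(εs + |εd|) = 0.3/(0.3 + 1.3) = 0.1875; seller share = |εd|/(εs + |εd|) = 0.8125.
So producers capture 0.8125 of the subsidy.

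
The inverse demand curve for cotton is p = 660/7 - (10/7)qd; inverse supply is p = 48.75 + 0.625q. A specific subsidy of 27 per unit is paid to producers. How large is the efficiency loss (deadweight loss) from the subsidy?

Deadweight loss = 20412/115

Pre-subsidy: 660/7 - (10/7)q = 48.75 + 0.625q gives q* = 510/23 and p* = 1440/23.
With the subsidy, sellers receive ps = pb + 27 for each unit, where pb is the price buyers pay.
On the curves, pb = 660/7 - (10/7)q and ps = 48.75 + 0.625q; the wedge ps − pb = 27 gives 48.75 + 0.625q − (660/7 - (10/7)q) = 27, so q' = 4062/115.
Then pb = 660/7 − (10/7)·(4062/115) = 1008/23 and ps = 48.75 + 0.625·(4062/115) = 1629/23.
The subsidy expands output by 4062/115 − 510/23 = 1512/115 past the efficient level; on those units the gap between marginal cost and willingness to pay runs from 0 up to 27.
DWL = ½ × 27 × 1512/115 = 20412/115.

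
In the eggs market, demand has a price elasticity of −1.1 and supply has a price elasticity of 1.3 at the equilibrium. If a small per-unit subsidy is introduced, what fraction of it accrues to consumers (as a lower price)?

For a small subsidy around the equilibrium, the benefit split depends on the relative slopes, which at a point are proportional to the elasticities.
Buyer share = εs/(εs + |εd|) = 1.3/(1.3 + 1.1) = 13/24; seller share = |εd|/(εs + |εd|) = 11/24.

Consumer share = 13/24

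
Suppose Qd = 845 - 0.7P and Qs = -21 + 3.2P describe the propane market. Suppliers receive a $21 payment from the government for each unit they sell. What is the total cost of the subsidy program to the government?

Pre-subsidy: 845 - 0.7P = -21 + 3.2P gives P* = 8660/39, Q* = 26893/39.
With the subsidy, sellers receive Ps = Pb + 21 for each unit, where Pb is the price buyers pay.
Supply in terms of Pb becomes Qs = -21 + 3.2(Pb + 21) = 46.2 + 3.2Pb. Setting this equal to demand: 845 - 0.7Pb = 46.2 + 3.2Pb, so Pb = 7988/39.
Sellers receive Ps = 7988/39 + 21 = 8807/39; Q' = 845 − 0.7·(7988/39) = 136817/195.
Government outlay = subsidy × quantity = 21 × 136817/195 = 957719/65.

Government cost = 957719/65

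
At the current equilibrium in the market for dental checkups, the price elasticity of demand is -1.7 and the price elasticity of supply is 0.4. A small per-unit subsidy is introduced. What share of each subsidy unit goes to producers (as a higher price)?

For a small subsidy around the equilibrium, the benefit split depends on the relative slopes, which at a point are proportional to the elasticities.
Buyer share = εs/(εs + |εd|) = 0.4/(0.4 + 1.7) = 4/21; seller share = |εd|/(εs + |εd|) = 17/21.
So producers capture 17/21 of the subsidy.

Producer share = 17/21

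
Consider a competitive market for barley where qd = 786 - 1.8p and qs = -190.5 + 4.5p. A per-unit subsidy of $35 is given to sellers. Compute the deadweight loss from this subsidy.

Deadweight loss = $787.5

Pre-subsidy: 786 - 1.8p = -190.5 + 4.5p gives p* = 155, q* = 507.
With the subsidy, sellers receive ps = pb + 35 for each unit, where pb is the price buyers pay.
Supply in terms of pb becomes qs = -190.5 + 4.5(pb + 35) = -33 + 4.5pb. Setting this equal to demand: 786 - 1.8pb = -33 + 4.5pb, so pb = 130.
Sellers receive ps = 130 + 35 = 165; q' = 786 − 1.8·130 = 552.
The subsidy expands output by 552 − 507 = 45 past the efficient level; on those units the gap between marginal cost and willingness to pay runs from 0 up to 35.
DWL = ½ × 35 × 45 = 787.5.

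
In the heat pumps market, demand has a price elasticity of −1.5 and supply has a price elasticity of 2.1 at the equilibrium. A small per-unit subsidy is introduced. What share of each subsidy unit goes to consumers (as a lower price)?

For a small subsidy around the equilibrium, the benefit split depends on the relative slopes, which at a point are proportional to the elasticities.
Buyer share = εs/(εs + |εd|) = 2.1/(2.1 + 1.5) = 7/12; seller share = |εd|/(εs + |εd|) = 5/12.

Consumer share = 7/12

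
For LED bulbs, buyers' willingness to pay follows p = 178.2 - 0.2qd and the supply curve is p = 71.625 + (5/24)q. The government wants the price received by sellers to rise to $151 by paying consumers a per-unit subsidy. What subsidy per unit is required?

At a seller price of 151, quantity supplied is -343.8 + 4.8·151 = 381.
Buyers absorb 381 only when they pay pb = 178.2 − 0.2·381 = 102.
s = ps − pb = 151 − 102 = 49.

Required subsidy s = $49 per unit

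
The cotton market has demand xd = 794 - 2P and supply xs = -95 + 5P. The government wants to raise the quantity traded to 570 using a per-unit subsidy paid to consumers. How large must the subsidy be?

At x = 570, invert demand for the buyer price: Pb = (794 − 570)/2 = 112; invert supply for the seller price: Ps = (570 − (-95))/5 = 133.
The subsidy must fill the gap: s = Ps − Pb = 133 − 112 = 21.

Required subsidy s = 21 per unit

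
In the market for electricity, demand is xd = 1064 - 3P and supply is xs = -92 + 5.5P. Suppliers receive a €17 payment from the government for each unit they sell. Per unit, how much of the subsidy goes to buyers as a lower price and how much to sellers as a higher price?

Pre-subsidy: 1064 - 3P = -92 + 5.5P gives P* = 136, x* = 656.
With the subsidy, sellers receive Ps = Pb + 17 for each unit, where Pb is the price buyers pay.
Supply in terms of Pb becomes xs = -92 + 5.5(Pb + 17) = 1.5 + 5.5Pb. Setting this equal to demand: 1064 - 3Pb = 1.5 + 5.5Pb, so Pb = 125.
Sellers receive Ps = 125 + 17 = 142; x' = 1064 − 3·125 = 689.
Buyers' price falls by P* − Pb = 136 − 125 = 11; sellers' price rises by Ps − P* = 142 − 136 = 6.

Buyers gain €11 per unit; sellers gain €6 per unit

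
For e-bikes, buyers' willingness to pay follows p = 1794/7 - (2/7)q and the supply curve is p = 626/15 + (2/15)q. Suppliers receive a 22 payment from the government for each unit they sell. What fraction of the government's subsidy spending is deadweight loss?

Pre-subsidy: 1794/7 - (2/7)q = 626/15 + (2/15)q gives q* = 512 and p* = 110.
With the subsidy, sellers receive ps = pb + 22 for each unit, where pb is the price buyers pay.
On the curves, pb = 1794/7 - (2/7)q and ps = 626/15 + (2/15)q; the wedge ps − pb = 22 gives 626/15 + (2/15)q − (1794/7 - (2/7)q) = 22, so q' = 564.5.
Then pb = 1794/7 − (2/7)·564.5 = 95 and ps = 626/15 + (2/15)·564.5 = 117.
ΔCS = ½(512 + 564.5)(110 − 95) = 8073.75; ΔPS = ½(512 + 564.5)(117 − 110) = 3767.75.
Government spending = 22 × 564.5 = 12419.
DWL = ½ × 22 × (564.5 − 512) = 577.5; fraction = 577.5 / 12419 = 105/2258.

DWL / government spending = 105/2258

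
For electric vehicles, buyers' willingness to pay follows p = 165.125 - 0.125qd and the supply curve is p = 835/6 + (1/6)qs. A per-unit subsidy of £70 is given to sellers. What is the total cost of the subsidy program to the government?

Government cost = £23030

Pre-subsidy: 165.125 - 0.125q = 835/6 + (1/6)q gives q* = 89 and p* = 154.
With the subsidy, sellers receive ps = pb + 70 for each unit, where pb is the price buyers pay.
On the curves, pb = 165.125 - 0.125q and ps = 835/6 + (1/6)q; the wedge ps − pb = 70 gives 835/6 + (1/6)q − (165.125 - 0.125q) = 70, so q' = 329.
Then pb = 165.125 − 0.125·329 = 124 and ps = 835/6 + (1/6)·329 = 194.
Government outlay = subsidy × quantity = 70 × 329 = 23030.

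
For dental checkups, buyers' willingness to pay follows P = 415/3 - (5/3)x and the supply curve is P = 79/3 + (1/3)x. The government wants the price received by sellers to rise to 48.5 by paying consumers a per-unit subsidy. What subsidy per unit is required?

At a seller price of 48.5, quantity supplied is -79 + 3·48.5 = 66.5.
Buyers absorb 66.5 only when they pay Pb = 415/3 − (5/3)·66.5 = 27.5.
s = Ps − Pb = 48.5 − 27.5 = 21.

Required subsidy s = 21 per unit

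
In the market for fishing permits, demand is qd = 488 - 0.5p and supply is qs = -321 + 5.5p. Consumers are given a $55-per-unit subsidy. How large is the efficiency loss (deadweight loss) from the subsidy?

Deadweight loss = 33275/48

Pre-subsidy: 488 - 0.5p = -321 + 5.5p gives p* = 809/6, q* = 5047/12.
With the rebate, buyers effectively pay pb = ps − 55, where ps is the price sellers receive.
Demand in terms of ps becomes qd = 488 − 0.5(ps − 55) = 515.5 - 0.5ps. Setting this equal to supply: 515.5 - 0.5ps = -321 + 5.5ps, so ps = 1673/12.
Buyers pay pb = 1673/12 − 55 = 1013/12; q' = -321 + 5.5·(1673/12) = 10699/24.
The subsidy expands output by 10699/24 − 5047/12 = 605/24 past the efficient level; on those units the gap between marginal cost and willingness to pay runs from 0 up to 55.
DWL = ½ × 55 × 605/24 = 33275/48.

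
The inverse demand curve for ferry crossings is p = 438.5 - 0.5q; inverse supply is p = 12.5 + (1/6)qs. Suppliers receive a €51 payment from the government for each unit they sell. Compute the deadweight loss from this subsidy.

Deadweight loss = €1950.75

Pre-subsidy: 438.5 - 0.5q = 12.5 + (1/6)q gives q* = 639 and p* = 119.
With the subsidy, sellers receive ps = pb + 51 for each unit, where pb is the price buyers pay.
On the curves, pb = 438.5 - 0.5q and ps = 12.5 + (1/6)q; the wedge ps − pb = 51 gives 12.5 + (1/6)q − (438.5 - 0.5q) = 51, so q' = 715.5.
Then pb = 438.5 − 0.5·715.5 = 80.75 and ps = 12.5 + (1/6)·715.5 = 131.75.
The subsidy expands output by 715.5 − 639 = 76.5 past the efficient level; on those units the gap between marginal cost and willingness to pay runs from 0 up to 51.
DWL = ½ × 51 × 76.5 = 1950.75.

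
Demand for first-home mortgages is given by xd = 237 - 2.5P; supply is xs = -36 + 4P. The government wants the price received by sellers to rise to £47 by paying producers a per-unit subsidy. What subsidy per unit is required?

At a seller price of 47, quantity supplied is -36 + 4·47 = 152.
Buyers absorb 152 only when they pay Pb with 237 − 2.5·Pb = 152, i.e. Pb = 34.
s = Ps − Pb = 47 − 34 = 13.

Required subsidy s = £13 per unit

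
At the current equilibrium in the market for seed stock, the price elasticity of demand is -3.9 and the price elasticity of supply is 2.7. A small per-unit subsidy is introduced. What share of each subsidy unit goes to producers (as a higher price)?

Producer share = 13/22

For a small subsidy around the equilibrium, the benefit split depends on the relative slopes, which at a point are proportional to the elasticities.
Buyer share = εs/(εs + |εd|) = 2.7/(2.7 + 3.9) = 9/22; seller share = |εd|/(εs + |εd|) = 13/22.
So producers capture 13/22 of the subsidy.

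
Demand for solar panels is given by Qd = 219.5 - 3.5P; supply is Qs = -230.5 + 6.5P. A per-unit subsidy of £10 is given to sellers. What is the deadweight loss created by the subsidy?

Deadweight loss = £113.75

Pre-subsidy: 219.5 - 3.5P = -230.5 + 6.5P gives P* = 45, Q* = 62.
With the subsidy, sellers receive Ps = Pb + 10 for each unit, where Pb is the price buyers pay.
Supply in terms of Pb becomes Qs = -230.5 + 6.5(Pb + 10) = -165.5 + 6.5Pb. Setting this equal to demand: 219.5 - 3.5Pb = -165.5 + 6.5Pb, so Pb = 38.5.
Sellers receive Ps = 38.5 + 10 = 48.5; Q' = 219.5 − 3.5·38.5 = 84.75.
The subsidy expands output by 84.75 − 62 = 22.75 past the efficient level; on those units the gap between marginal cost and willingness to pay runs from 0 up to 10.
DWL = ½ × 10 × 22.75 = 113.75.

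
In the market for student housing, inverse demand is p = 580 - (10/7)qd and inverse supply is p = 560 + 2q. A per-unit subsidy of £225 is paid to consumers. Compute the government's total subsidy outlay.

Government cost = £16078.125

Pre-subsidy: 580 - (10/7)q = 560 + 2q gives q* = 35/6 and p* = 1715/3.
With the rebate, buyers effectively pay pb = ps − 225, where ps is the price sellers receive.
On the curves, pb = 580 - (10/7)q and ps = 560 + 2q; the wedge ps − pb = 225 gives 560 + 2q − (580 - (10/7)q) = 225, so q' = 1715/24.
Then pb = 580 − (10/7)·(1715/24) = 5735/12 and ps = 560 + 2·(1715/24) = 8435/12.
Government outlay = subsidy × quantity = 225 × 1715/24 = 16078.125.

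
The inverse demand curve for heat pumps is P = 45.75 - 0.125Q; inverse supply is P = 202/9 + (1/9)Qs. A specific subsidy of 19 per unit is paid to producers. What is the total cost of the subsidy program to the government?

Pre-subsidy: 45.75 - 0.125Q = 202/9 + (1/9)Q gives Q* = 1678/17 and P* = 568/17.
With the subsidy, sellers receive Ps = Pb + 19 for each unit, where Pb is the price buyers pay.
On the curves, Pb = 45.75 - 0.125Q and Ps = 202/9 + (1/9)Q; the wedge Ps − Pb = 19 gives 202/9 + (1/9)Q − (45.75 - 0.125Q) = 19, so Q' = 3046/17.
Then Pb = 45.75 − 0.125·(3046/17) = 397/17 and Ps = 202/9 + (1/9)·(3046/17) = 720/17.
Government outlay = subsidy × quantity = 19 × 3046/17 = 57874/17.

Government cost = 57874/17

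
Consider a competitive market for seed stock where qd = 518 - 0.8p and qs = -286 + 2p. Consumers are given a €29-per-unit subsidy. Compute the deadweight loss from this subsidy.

Deadweight loss = 1682/7

Pre-subsidy: 518 - 0.8p = -286 + 2p gives p* = 2010/7, q* = 2018/7.
With the rebate, buyers effectively pay pb = ps − 29, where ps is the price sellers receive.
Demand in terms of ps becomes qd = 518 − 0.8(ps − 29) = 541.2 - 0.8ps. Setting this equal to supply: 541.2 - 0.8ps = -286 + 2ps, so ps = 2068/7.
Buyers pay pb = 2068/7 − 29 = 1865/7; q' = -286 + 2·(2068/7) = 2134/7.
The subsidy expands output by 2134/7 − 2018/7 = 116/7 past the efficient level; on those units the gap between marginal cost and willingness to pay runs from 0 up to 29.
DWL = ½ × 29 × 116/7 = 1682/7.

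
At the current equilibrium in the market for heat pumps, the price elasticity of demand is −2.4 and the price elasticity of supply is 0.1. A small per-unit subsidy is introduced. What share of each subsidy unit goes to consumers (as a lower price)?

Consumer share = 0.04

For a small subsidy around the equilibrium, the benefit split depends on the relative slopes, which at a point are proportional to the elasticities.
Buyer share = εs/(εs + |εd|) = 0.1/(0.1 + 2.4) = 0.04; seller share = |εd|/(εs + |εd|) = 0.96.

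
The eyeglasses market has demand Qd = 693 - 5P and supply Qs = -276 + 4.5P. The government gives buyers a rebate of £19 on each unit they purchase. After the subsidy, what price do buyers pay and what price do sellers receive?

Buyers pay £93; sellers receive £112

Pre-subsidy: 693 - 5P = -276 + 4.5P gives P* = 102, Q* = 183.
With the rebate, buyers effectively pay Pb = Ps − 19, where Ps is the price sellers receive.
Demand in terms of Ps becomes Qd = 693 − 5(Ps − 19) = 788 - 5Ps. Setting this equal to supply: 788 - 5Ps = -276 + 4.5Ps, so Ps = 112.
Buyers pay Pb = 112 − 19 = 93; Q' = -276 + 4.5·112 = 228.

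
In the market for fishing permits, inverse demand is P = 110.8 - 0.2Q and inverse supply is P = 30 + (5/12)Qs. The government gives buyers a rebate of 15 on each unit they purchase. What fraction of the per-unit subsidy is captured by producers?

Producer share = 25/37

Pre-subsidy: 110.8 - 0.2Q = 30 + (5/12)Q gives Q* = 4848/37 and P* = 3130/37.
With the rebate, buyers effectively pay Pb = Ps − 15, where Ps is the price sellers receive.
On the curves, Pb = 110.8 - 0.2Q and Ps = 30 + (5/12)Q; the wedge Ps − Pb = 15 gives 30 + (5/12)Q − (110.8 - 0.2Q) = 15, so Q' = 5748/37.
Then Pb = 110.8 − 0.2·(5748/37) = 2950/37 and Ps = 30 + (5/12)·(5748/37) = 3505/37.
Buyers' price falls by P* − Pb = 3130/37 − 2950/37 = 180/37; sellers' price rises by Ps − P* = 3505/37 − 3130/37 = 375/37.
So producers capture (375/37)/15 = 25/37 of each unit of subsidy.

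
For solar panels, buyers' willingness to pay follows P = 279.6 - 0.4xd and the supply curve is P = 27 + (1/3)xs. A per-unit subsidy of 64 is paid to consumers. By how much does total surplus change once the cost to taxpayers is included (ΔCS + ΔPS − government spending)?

Net change in total surplus = -30720/11

Pre-subsidy: 279.6 - 0.4x = 27 + (1/3)x gives x* = 3789/11 and P* = 1560/11.
With the rebate, buyers effectively pay Pb = Ps − 64, where Ps is the price sellers receive.
On the curves, Pb = 279.6 - 0.4x and Ps = 27 + (1/3)x; the wedge Ps − Pb = 64 gives 27 + (1/3)x − (279.6 - 0.4x) = 64, so x' = 4749/11.
Then Pb = 279.6 − 0.4·(4749/11) = 1176/11 and Ps = 27 + (1/3)·(4749/11) = 1880/11.
ΔCS = ½(3789/11 + 4749/11)(1560/11 − 1176/11) = 1639296/121; ΔPS = ½(3789/11 + 4749/11)(1880/11 − 1560/11) = 1366080/121.
Government spending = 64 × 4749/11 = 303936/11.
Net change = 1639296/121 + 1366080/121 − 303936/11 = -30720/11. The loss equals the DWL triangle ½·64·960/11.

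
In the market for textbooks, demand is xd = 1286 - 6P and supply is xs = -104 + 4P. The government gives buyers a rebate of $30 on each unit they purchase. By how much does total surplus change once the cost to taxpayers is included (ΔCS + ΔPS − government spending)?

Pre-subsidy: 1286 - 6P = -104 + 4P gives P* = 139, x* = 452.
With the rebate, buyers effectively pay Pb = Ps − 30, where Ps is the price sellers receive.
Demand in terms of Ps becomes xd = 1286 − 6(Ps − 30) = 1466 - 6Ps. Setting this equal to supply: 1466 - 6Ps = -104 + 4Ps, so Ps = 157.
Buyers pay Pb = 157 − 30 = 127; x' = -104 + 4·157 = 524.
ΔCS = ½(452 + 524)(139 − 127) = 5856; ΔPS = ½(452 + 524)(157 − 139) = 8784.
Government spending = 30 × 524 = 15720.
Net change = 5856 + 8784 − 15720 = -1080. The loss equals the DWL triangle ½·30·72.

Net change in total surplus = -$1080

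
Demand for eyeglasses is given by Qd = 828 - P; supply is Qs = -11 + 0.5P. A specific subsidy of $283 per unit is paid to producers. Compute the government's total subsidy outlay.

Pre-subsidy: 828 - P = -11 + 0.5P gives P* = 1678/3, Q* = 806/3.
With the subsidy, sellers receive Ps = Pb + 283 for each unit, where Pb is the price buyers pay.
Supply in terms of Pb becomes Qs = -11 + 0.5(Pb + 283) = 130.5 + 0.5Pb. Setting this equal to demand: 828 - Pb = 130.5 + 0.5Pb, so Pb = 465.
Sellers receive Ps = 465 + 283 = 748; Q' = 828 − 1·465 = 363.
Government outlay = subsidy × quantity = 283 × 363 = 102729.

Government cost = $102729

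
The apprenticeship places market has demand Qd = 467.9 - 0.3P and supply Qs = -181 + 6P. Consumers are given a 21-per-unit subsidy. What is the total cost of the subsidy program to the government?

Pre-subsidy: 467.9 - 0.3P = -181 + 6P gives P* = 103, Q* = 437.
With the rebate, buyers effectively pay Pb = Ps − 21, where Ps is the price sellers receive.
Demand in terms of Ps becomes Qd = 467.9 − 0.3(Ps − 21) = 474.2 - 0.3Ps. Setting this equal to supply: 474.2 - 0.3Ps = -181 + 6Ps, so Ps = 104.
Buyers pay Pb = 104 − 21 = 83; Q' = -181 + 6·104 = 443.
Government outlay = subsidy × quantity = 21 × 443 = 9303.

Government cost = 9303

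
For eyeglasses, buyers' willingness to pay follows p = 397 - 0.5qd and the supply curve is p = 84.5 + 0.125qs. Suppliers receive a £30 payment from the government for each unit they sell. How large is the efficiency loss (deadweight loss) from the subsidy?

Deadweight loss = £720

Pre-subsidy: 397 - 0.5q = 84.5 + 0.125q gives q* = 500 and p* = 147.
With the subsidy, sellers receive ps = pb + 30 for each unit, where pb is the price buyers pay.
On the curves, pb = 397 - 0.5q and ps = 84.5 + 0.125q; the wedge ps − pb = 30 gives 84.5 + 0.125q − (397 - 0.5q) = 30, so q' = 548.
Then pb = 397 − 0.5·548 = 123 and ps = 84.5 + 0.125·548 = 153.
The subsidy expands output by 548 − 500 = 48 past the efficient level; on those units the gap between marginal cost and willingness to pay runs from 0 up to 30.
DWL = ½ × 30 × 48 = 720.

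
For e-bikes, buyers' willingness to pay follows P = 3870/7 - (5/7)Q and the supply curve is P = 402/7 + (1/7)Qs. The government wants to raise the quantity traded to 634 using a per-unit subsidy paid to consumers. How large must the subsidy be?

At Q = 634, from the demand curve buyers pay Pb = 3870/7 − (5/7)·634 = 100; from the supply curve sellers need Ps = 402/7 + (1/7)·634 = 148.
The subsidy must fill the gap: s = Ps − Pb = 148 − 100 = 48.

Required subsidy s = 48 per unit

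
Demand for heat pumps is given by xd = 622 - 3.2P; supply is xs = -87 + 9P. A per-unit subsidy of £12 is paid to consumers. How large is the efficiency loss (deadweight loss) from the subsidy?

Pre-subsidy: 622 - 3.2P = -87 + 9P gives P* = 3545/61, x* = 26598/61.
With the rebate, buyers effectively pay Pb = Ps − 12, where Ps is the price sellers receive.
Demand in terms of Ps becomes xd = 622 − 3.2(Ps − 12) = 660.4 - 3.2Ps. Setting this equal to supply: 660.4 - 3.2Ps = -87 + 9Ps, so Ps = 3737/61.
Buyers pay Pb = 3737/61 − 12 = 3005/61; x' = -87 + 9·(3737/61) = 28326/61.
The subsidy expands output by 28326/61 − 26598/61 = 1728/61 past the efficient level; on those units the gap between marginal cost and willingness to pay runs from 0 up to 12.
DWL = ½ × 12 × 1728/61 = 10368/61.

Deadweight loss = 10368/61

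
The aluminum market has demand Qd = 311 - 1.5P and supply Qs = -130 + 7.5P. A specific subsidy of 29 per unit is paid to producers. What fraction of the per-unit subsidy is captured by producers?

Pre-subsidy: 311 - 1.5P = -130 + 7.5P gives P* = 49, Q* = 237.5.
With the subsidy, sellers receive Ps = Pb + 29 for each unit, where Pb is the price buyers pay.
Supply in terms of Pb becomes Qs = -130 + 7.5(Pb + 29) = 87.5 + 7.5Pb. Setting this equal to demand: 311 - 1.5Pb = 87.5 + 7.5Pb, so Pb = 149/6.
Sellers receive Ps = 149/6 + 29 = 323/6; Q' = 311 − 1.5·(149/6) = 273.75.
Buyers' price falls by P* − Pb = 49 − 149/6 = 145/6; sellers' price rises by Ps − P* = 323/6 − 49 = 29/6.
So producers capture (29/6)/29 = 1/6 of each unit of subsidy.

Producer share = 1/6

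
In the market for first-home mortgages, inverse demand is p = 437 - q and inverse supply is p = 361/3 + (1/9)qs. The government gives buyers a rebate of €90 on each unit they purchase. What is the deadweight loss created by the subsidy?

Deadweight loss = €3645

Pre-subsidy: 437 - q = 361/3 + (1/9)q gives q* = 285 and p* = 152.
With the rebate, buyers effectively pay pb = ps − 90, where ps is the price sellers receive.
On the curves, pb = 437 - q and ps = 361/3 + (1/9)q; the wedge ps − pb = 90 gives 361/3 + (1/9)q − (437 - q) = 90, so q' = 366.
Then pb = 437 − 1·366 = 71 and ps = 361/3 + (1/9)·366 = 161.
The subsidy expands output by 366 − 285 = 81 past the efficient level; on those units the gap between marginal cost and willingness to pay runs from 0 up to 90.
DWL = ½ × 90 × 81 = 3645.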